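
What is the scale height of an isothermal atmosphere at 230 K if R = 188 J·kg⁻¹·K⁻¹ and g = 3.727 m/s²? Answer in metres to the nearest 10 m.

H ≈ 11600 m

The scale height of an isothermal atmosphere is H = RT/g.
H = 188 × 230 / 3.727 = 43240/3.727 = 11602 m.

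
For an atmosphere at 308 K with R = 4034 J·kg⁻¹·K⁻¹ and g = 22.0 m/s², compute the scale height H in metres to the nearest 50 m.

H ≈ 56500 m

The scale height of an isothermal atmosphere is H = RT/g.
H = 4034 × 308 / 22.0 = 1242500/22.0 = 56477 m.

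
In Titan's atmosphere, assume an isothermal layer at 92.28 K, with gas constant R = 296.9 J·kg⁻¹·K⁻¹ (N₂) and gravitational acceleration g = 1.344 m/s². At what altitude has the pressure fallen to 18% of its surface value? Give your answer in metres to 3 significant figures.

z ≈ 35000 m

Scale height: H = RT/g = 296.9 × 92.28 / 1.344 = 20385 m.
Set P/P₀ = exp(−z/H) = 0.18, so z = −H ln(0.18).
−ln(0.18) = 1.7148; z = 20385 × 1.7148 = 34956 m.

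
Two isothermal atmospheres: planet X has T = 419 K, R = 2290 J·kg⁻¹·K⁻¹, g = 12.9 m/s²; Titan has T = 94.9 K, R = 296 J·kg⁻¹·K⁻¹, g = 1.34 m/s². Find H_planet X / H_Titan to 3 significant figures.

H_planet X/H_Titan ≈ 3.55

H = RT/g for each body.
H_planet X = 2290 × 419 / 12.9 = 74381 m.
H_Titan = 296 × 94.9 / 1.34 = 20963 m.
H_planet X/H_Titan = 74381/20963 = 3.5482.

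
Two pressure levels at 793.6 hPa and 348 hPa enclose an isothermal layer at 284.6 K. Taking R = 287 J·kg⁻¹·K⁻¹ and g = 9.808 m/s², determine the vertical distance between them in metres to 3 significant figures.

Hypsometric equation: Δz = (R T̄/g) ln(P₁/P₂).
R T̄/g = 287 × 284.6 / 9.808 = 8327.9 m.
ln(793.6/348) = ln(2.2805) = 0.82439.
Δz = 8327.9 × 0.82439 = 6865.4 m.

Δz ≈ 6870 m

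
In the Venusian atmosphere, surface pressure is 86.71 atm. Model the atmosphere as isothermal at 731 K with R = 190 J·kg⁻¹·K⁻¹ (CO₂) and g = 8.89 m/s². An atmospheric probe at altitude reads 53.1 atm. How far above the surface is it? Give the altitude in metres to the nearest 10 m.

z ≈ 7660 m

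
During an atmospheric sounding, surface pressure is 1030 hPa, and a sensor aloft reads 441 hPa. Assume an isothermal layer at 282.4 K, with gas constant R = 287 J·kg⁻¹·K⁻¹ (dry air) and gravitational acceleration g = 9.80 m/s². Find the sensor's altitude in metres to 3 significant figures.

z ≈ 7020 m

Scale height: H = RT/g = 287 × 282.4 / 9.80 = 8270.3 m.
Invert the barometric formula: z = H ln(P₀/P).
P₀/P = 1030/441 = 2.3356; ln(2.3356) = 0.84827.
z = 8270.3 × 0.84827 = 7015.4 m.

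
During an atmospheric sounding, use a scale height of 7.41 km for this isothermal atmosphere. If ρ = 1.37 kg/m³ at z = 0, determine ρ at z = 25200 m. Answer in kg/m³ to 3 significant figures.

ρ ≈ 0.0457 kg/m³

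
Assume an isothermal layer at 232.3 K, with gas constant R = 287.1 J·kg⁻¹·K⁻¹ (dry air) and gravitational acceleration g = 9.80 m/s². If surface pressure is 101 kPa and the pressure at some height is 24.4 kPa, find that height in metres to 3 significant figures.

z ≈ 9670 m

Scale height: H = RT/g = 287.1 × 232.3 / 9.80 = 6805.4 m.
Invert the barometric formula: z = H ln(P₀/P).
P₀/P = 101/24.4 = 4.1393; ln(4.1393) = 1.4205.
z = 6805.4 × 1.4205 = 9667.1 m.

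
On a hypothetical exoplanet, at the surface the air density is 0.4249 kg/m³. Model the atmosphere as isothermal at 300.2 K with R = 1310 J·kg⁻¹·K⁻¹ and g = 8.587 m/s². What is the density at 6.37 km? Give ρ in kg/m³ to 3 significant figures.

ρ ≈ 0.370 kg/m³

Scale height: H = RT/g = 1310 × 300.2 / 8.587 = 45797 m.
In an isothermal atmosphere, density decays like pressure: ρ = ρ₀ exp(−z/H).
z/H = 6370.0/45797 = 0.13909; exp(−0.13909) = 0.87015.
ρ = 0.4249 × 0.87015 = 0.36973 kg/m³.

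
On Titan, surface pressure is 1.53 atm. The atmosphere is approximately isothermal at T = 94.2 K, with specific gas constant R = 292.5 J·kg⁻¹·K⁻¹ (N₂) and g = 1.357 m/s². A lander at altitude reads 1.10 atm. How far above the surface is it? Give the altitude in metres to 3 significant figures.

Scale height: H = RT/g = 292.5 × 94.2 / 1.357 = 20305 m.
Invert the barometric formula: z = H ln(P₀/P).
P₀/P = 1.53/1.10 = 1.3909; ln(1.3909) = 0.32995.
z = 20305 × 0.32995 = 6699.6 m.

z ≈ 6700 m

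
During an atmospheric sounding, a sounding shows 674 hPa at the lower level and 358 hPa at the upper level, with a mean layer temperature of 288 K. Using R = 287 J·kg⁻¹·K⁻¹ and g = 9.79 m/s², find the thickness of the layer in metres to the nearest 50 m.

Δz ≈ 5350 m

Hypsometric equation: Δz = (R T̄/g) ln(P₁/P₂).
R T̄/g = 287 × 288 / 9.79 = 8442.9 m.
ln(674/358) = ln(1.8827) = 0.63271.
Δz = 8442.9 × 0.63271 = 5341.9 m.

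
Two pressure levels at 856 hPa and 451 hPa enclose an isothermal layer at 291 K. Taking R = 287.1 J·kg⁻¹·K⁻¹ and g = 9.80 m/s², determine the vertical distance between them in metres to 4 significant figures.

Δz ≈ 5463 m

Hypsometric equation: Δz = (R T̄/g) ln(P₁/P₂).
R T̄/g = 287.1 × 291 / 9.80 = 8525.1 m.
ln(856/451) = ln(1.8980) = 0.64080.
Δz = 8525.1 × 0.64080 = 5462.9 m.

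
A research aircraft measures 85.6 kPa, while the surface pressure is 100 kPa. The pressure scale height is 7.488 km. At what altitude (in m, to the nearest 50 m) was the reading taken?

z ≈ 1150 m

Invert the barometric formula: z = H ln(P₀/P).
P₀/P = 100/85.6 = 1.1682; ln(1.1682) = 0.15546.
z = 7488.0 × 0.15546 = 1164.1 m.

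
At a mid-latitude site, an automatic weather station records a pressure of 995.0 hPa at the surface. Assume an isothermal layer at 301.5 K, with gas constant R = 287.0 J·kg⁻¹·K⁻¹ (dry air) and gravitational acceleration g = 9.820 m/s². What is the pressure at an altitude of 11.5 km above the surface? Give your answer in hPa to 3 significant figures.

Scale height: H = RT/g = 287.0 × 301.5 / 9.820 = 8811.7 m.
Barometric formula: P = P₀ exp(−z/H).
z/H = 11500/8811.7 = 1.3051; exp(−1.3051) = 0.27115.
P = 995.0 × 0.27115 = 269.79 hPa.

P ≈ 270 hPa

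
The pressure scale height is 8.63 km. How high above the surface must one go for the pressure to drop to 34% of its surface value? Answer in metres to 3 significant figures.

Set P/P₀ = exp(−z/H) = 0.34, so z = −H ln(0.34).
−ln(0.34) = 1.0788; z = 8630.0 × 1.0788 = 9310.0 m.

z ≈ 9310 m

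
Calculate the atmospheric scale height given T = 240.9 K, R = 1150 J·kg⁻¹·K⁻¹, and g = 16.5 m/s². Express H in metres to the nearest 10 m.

The scale height of an isothermal atmosphere is H = RT/g.
H = 1150 × 240.9 / 16.5 = 277040/16.5 = 16790 m.

H ≈ 16790 m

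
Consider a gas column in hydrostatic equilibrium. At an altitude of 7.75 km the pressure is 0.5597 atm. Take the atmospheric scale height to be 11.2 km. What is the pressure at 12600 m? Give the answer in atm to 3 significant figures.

Between two levels, P₂ = P₁ exp(−Δz/H) with Δz = z₂ − z₁.
Δz = 12600 − 7750.0 = 4850.0 m; Δz/H = 4850.0/11200 = 0.43304.
P₂ = 0.5597 × exp(−0.43304) = 0.5597 × 0.64853 = 0.36298 atm.

P ≈ 0.363 atm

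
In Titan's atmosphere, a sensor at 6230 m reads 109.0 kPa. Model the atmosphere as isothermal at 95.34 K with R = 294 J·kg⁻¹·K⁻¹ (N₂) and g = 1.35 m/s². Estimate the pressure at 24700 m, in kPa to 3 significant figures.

Scale height: H = RT/g = 294 × 95.34 / 1.35 = 20763 m.
Between two levels, P₂ = P₁ exp(−Δz/H) with Δz = z₂ − z₁.
Δz = 24700 − 6230.0 = 18470 m; Δz/H = 18470/20763 = 0.88956.
P₂ = 109.0 × exp(−0.88956) = 109.0 × 0.41084 = 44.782 kPa.

P ≈ 44.8 kPa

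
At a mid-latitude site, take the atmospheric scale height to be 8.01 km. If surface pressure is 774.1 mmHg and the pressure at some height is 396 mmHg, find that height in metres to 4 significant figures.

z ≈ 5369 m

Invert the barometric formula: z = H ln(P₀/P).
P₀/P = 774.1/396 = 1.9548; ln(1.9548) = 0.67029.
z = 8010.0 × 0.67029 = 5369.0 m.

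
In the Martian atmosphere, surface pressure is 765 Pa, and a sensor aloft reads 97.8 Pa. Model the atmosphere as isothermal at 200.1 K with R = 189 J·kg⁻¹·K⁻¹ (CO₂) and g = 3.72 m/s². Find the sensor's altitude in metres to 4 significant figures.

z ≈ 20910 m

Scale height: H = RT/g = 189 × 200.1 / 3.72 = 10166 m.
Invert the barometric formula: z = H ln(P₀/P).
P₀/P = 765/97.8 = 7.8221; ln(7.8221) = 2.0570.
z = 10166 × 2.0570 = 20911 m.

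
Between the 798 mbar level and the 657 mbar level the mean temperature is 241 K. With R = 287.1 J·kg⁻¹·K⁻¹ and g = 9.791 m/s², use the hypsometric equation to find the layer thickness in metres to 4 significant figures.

Hypsometric equation: Δz = (R T̄/g) ln(P₁/P₂).
R T̄/g = 287.1 × 241 / 9.791 = 7066.8 m.
ln(798/657) = ln(1.2146) = 0.19441.
Δz = 7066.8 × 0.19441 = 1373.9 m.

Δz ≈ 1374 m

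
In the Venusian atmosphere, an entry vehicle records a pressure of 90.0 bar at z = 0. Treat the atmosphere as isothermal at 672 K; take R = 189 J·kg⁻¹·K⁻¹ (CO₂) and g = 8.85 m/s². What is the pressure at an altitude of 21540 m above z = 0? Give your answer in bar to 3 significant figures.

Scale height: H = RT/g = 189 × 672 / 8.85 = 14351 m.
Barometric formula: P = P₀ exp(−z/H).
z/H = 21540/14351 = 1.5009; exp(−1.5009) = 0.22293.
P = 90.0 × 0.22293 = 20.064 bar.

P ≈ 20.1 bar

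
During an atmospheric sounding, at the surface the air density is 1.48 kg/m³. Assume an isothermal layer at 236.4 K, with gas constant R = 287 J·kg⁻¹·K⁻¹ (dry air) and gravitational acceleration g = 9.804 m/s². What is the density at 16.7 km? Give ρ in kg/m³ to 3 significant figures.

ρ ≈ 0.133 kg/m³

Scale height: H = RT/g = 287 × 236.4 / 9.804 = 6920.3 m.
In an isothermal atmosphere, density decays like pressure: ρ = ρ₀ exp(−z/H).
z/H = 16700/6920.3 = 2.4132; exp(−2.4132) = 0.089528.
ρ = 1.48 × 0.089528 = 0.13250 kg/m³.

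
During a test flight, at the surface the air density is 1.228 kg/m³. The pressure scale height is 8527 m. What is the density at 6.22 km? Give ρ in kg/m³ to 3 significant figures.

In an isothermal atmosphere, density decays like pressure: ρ = ρ₀ exp(−z/H).
z/H = 6220.0/8527.0 = 0.72945; exp(−0.72945) = 0.48217.
ρ = 1.228 × 0.48217 = 0.59210 kg/m³.

ρ ≈ 0.592 kg/m³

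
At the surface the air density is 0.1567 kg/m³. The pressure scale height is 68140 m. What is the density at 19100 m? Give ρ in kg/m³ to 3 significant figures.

ρ ≈ 0.118 kg/m³

In an isothermal atmosphere, density decays like pressure: ρ = ρ₀ exp(−z/H).
z/H = 19100/68140 = 0.28031; exp(−0.28031) = 0.75555.
ρ = 0.1567 × 0.75555 = 0.11839 kg/m³.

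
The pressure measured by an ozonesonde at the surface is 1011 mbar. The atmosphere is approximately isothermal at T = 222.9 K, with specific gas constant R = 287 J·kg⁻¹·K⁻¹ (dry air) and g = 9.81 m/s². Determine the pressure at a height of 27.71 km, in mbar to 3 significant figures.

P ≈ 14.4 mbar

Scale height: H = RT/g = 287 × 222.9 / 9.81 = 6521.1 m.
Barometric formula: P = P₀ exp(−z/H).
z/H = 27710/6521.1 = 4.2493; exp(−4.2493) = 0.014274.
P = 1011 × 0.014274 = 14.431 mbar.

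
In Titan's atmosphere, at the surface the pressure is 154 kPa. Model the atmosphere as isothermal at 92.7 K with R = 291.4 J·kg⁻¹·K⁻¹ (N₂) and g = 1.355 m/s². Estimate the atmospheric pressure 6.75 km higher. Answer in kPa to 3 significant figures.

P ≈ 110 kPa

Scale height: H = RT/g = 291.4 × 92.7 / 1.355 = 19936 m.
Barometric formula: P = P₀ exp(−z/H).
z/H = 6750.0/19936 = 0.33858; exp(−0.33858) = 0.71278.
P = 154 × 0.71278 = 109.77 kPa.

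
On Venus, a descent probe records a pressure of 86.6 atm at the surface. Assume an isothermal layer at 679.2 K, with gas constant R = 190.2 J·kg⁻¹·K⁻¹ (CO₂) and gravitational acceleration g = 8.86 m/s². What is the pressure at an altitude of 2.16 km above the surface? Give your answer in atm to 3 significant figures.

P ≈ 74.7 atm

Scale height: H = RT/g = 190.2 × 679.2 / 8.86 = 14581 m.
Barometric formula: P = P₀ exp(−z/H).
z/H = 2160.0/14581 = 0.14814; exp(−0.14814) = 0.86231.
P = 86.6 × 0.86231 = 74.676 atm.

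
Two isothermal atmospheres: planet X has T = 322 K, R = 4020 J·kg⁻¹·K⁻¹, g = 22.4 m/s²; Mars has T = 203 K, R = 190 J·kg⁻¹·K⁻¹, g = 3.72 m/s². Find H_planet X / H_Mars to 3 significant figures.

H = RT/g for each body.
H_planet X = 4020 × 322 / 22.4 = 57788 m.
H_Mars = 190 × 203 / 3.72 = 10368 m.
H_planet X/H_Mars = 57788/10368 = 5.5737.

H_planet X/H_Mars ≈ 5.57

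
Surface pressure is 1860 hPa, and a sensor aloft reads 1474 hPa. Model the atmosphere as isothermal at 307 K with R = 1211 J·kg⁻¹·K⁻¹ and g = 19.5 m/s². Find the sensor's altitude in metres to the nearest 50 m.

z ≈ 4450 m

Scale height: H = RT/g = 1211 × 307 / 19.5 = 19065 m.
Invert the barometric formula: z = H ln(P₀/P).
P₀/P = 1860/1474 = 1.2619; ln(1.2619) = 0.23262.
z = 19065 × 0.23262 = 4434.9 m.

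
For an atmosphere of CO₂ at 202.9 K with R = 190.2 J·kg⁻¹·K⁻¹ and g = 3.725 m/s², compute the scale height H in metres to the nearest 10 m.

H ≈ 10360 m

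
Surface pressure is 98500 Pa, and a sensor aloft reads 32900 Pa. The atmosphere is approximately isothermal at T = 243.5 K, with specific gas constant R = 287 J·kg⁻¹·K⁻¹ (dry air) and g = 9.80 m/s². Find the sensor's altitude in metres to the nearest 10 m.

Scale height: H = RT/g = 287 × 243.5 / 9.80 = 7131.1 m.
Invert the barometric formula: z = H ln(P₀/P).
P₀/P = 98500/32900 = 2.9939; ln(2.9939) = 1.0966.
z = 7131.1 × 1.0966 = 7820.0 m.

z ≈ 7820 m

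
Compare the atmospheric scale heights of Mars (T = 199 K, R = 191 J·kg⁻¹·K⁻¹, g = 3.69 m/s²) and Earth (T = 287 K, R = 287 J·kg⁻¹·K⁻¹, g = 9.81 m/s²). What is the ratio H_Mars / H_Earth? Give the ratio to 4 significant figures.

H = RT/g for each body.
H_Mars = 191 × 199 / 3.69 = 10301 m.
H_Earth = 287 × 287 / 9.81 = 8396.4 m.
H_Mars/H_Earth = 10301/8396.4 = 1.2268.

H_Mars/H_Earth ≈ 1.227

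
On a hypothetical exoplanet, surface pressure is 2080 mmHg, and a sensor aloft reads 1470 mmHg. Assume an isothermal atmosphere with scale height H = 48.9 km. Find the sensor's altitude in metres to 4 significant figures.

z ≈ 16970 m

Invert the barometric formula: z = H ln(P₀/P).
P₀/P = 2080/1470 = 1.4150; ln(1.4150) = 0.34713.
z = 48900 × 0.34713 = 16975 m.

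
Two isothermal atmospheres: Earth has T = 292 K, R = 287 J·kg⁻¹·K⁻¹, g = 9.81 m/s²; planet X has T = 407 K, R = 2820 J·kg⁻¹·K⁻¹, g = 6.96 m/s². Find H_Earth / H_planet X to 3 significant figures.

H = RT/g for each body.
H_Earth = 287 × 292 / 9.81 = 8542.7 m.
H_planet X = 2820 × 407 / 6.96 = 164910 m.
H_Earth/H_planet X = 8542.7/164910 = 0.051802.

H_Earth/H_planet X ≈ 0.0518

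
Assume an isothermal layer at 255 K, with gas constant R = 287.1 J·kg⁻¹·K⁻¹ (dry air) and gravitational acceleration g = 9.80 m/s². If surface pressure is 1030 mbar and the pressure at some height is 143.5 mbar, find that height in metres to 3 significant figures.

Scale height: H = RT/g = 287.1 × 255 / 9.80 = 7470.5 m.
Invert the barometric formula: z = H ln(P₀/P).
P₀/P = 1030/143.5 = 7.1777; ln(7.1777) = 1.9710.
z = 7470.5 × 1.9710 = 14724 m.

z ≈ 14700 m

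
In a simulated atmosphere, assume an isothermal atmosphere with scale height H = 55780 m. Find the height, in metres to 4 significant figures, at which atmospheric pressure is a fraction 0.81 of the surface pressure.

Set P/P₀ = exp(−z/H) = 0.81, so z = −H ln(0.81).
−ln(0.81) = 0.21072; z = 55780 × 0.21072 = 11754 m.

z ≈ 11750 m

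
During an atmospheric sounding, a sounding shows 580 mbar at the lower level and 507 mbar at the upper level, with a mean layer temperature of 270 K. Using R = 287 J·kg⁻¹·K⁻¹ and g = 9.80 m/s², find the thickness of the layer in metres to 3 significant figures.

Δz ≈ 1060 m

Hypsometric equation: Δz = (R T̄/g) ln(P₁/P₂).
R T̄/g = 287 × 270 / 9.80 = 7907.1 m.
ln(580/507) = ln(1.1440) = 0.13453.
Δz = 7907.1 × 0.13453 = 1063.7 m.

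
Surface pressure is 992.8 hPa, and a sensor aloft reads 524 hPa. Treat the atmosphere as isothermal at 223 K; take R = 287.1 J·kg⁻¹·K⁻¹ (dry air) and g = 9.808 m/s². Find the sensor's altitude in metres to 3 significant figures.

Scale height: H = RT/g = 287.1 × 223 / 9.808 = 6527.7 m.
Invert the barometric formula: z = H ln(P₀/P).
P₀/P = 992.8/524 = 1.8947; ln(1.8947) = 0.63906.
z = 6527.7 × 0.63906 = 4171.6 m.

z ≈ 4170 m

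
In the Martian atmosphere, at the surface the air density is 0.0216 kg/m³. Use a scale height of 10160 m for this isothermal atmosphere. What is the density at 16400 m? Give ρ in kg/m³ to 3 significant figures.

In an isothermal atmosphere, density decays like pressure: ρ = ρ₀ exp(−z/H).
z/H = 16400/10160 = 1.6142; exp(−1.6142) = 0.19905.
ρ = 0.0216 × 0.19905 = 0.0042995 kg/m³.

ρ ≈ 0.00430 kg/m³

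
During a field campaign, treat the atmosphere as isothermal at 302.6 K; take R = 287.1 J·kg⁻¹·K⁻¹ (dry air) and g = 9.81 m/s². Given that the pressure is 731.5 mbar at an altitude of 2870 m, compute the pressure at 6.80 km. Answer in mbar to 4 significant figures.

P ≈ 469.3 mbar

Scale height: H = RT/g = 287.1 × 302.6 / 9.81 = 8855.9 m.
Between two levels, P₂ = P₁ exp(−Δz/H) with Δz = z₂ − z₁.
Δz = 6800.0 − 2870.0 = 3930.0 m; Δz/H = 3930.0/8855.9 = 0.44377.
P₂ = 731.5 × exp(−0.44377) = 731.5 × 0.64161 = 469.34 mbar.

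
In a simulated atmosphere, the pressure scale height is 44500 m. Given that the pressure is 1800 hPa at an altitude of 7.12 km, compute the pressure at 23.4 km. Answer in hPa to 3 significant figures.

P ≈ 1250 hPa

Between two levels, P₂ = P₁ exp(−Δz/H) with Δz = z₂ − z₁.
Δz = 23400 − 7120.0 = 16280 m; Δz/H = 16280/44500 = 0.36584.
P₂ = 1800 × exp(−0.36584) = 1800 × 0.69361 = 1248.5 hPa.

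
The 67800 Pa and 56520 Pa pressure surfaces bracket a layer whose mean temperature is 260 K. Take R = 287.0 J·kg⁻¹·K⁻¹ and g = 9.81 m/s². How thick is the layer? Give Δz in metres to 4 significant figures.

Δz ≈ 1384 m

Hypsometric equation: Δz = (R T̄/g) ln(P₁/P₂).
R T̄/g = 287.0 × 260 / 9.81 = 7606.5 m.
ln(67800/56520) = ln(1.1996) = 0.18199.
Δz = 7606.5 × 0.18199 = 1384.3 m.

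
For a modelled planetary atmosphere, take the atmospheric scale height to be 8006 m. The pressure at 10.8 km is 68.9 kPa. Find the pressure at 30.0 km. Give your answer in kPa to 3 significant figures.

P ≈ 6.26 kPa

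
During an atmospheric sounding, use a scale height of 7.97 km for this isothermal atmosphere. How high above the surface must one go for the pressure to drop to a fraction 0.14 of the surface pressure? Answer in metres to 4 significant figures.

z ≈ 15670 m

Set P/P₀ = exp(−z/H) = 0.14, so z = −H ln(0.14).
−ln(0.14) = 1.9661; z = 7970.0 × 1.9661 = 15670 m.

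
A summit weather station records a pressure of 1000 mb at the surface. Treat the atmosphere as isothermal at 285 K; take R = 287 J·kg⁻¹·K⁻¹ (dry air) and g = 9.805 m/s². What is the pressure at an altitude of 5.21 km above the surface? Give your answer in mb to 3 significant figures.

P ≈ 536 mb

Scale height: H = RT/g = 287 × 285 / 9.805 = 8342.2 m.
Barometric formula: P = P₀ exp(−z/H).
z/H = 5210.0/8342.2 = 0.62454; exp(−0.62454) = 0.53551.
P = 1000 × 0.53551 = 535.51 mb.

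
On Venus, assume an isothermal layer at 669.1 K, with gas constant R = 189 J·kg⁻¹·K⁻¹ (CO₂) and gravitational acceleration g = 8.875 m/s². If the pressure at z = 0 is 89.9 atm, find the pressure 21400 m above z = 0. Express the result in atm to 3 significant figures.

Scale height: H = RT/g = 189 × 669.1 / 8.875 = 14249 m.
Barometric formula: P = P₀ exp(−z/H).
z/H = 21400/14249 = 1.5019; exp(−1.5019) = 0.22271.
P = 89.9 × 0.22271 = 20.022 atm.

P ≈ 20.0 atm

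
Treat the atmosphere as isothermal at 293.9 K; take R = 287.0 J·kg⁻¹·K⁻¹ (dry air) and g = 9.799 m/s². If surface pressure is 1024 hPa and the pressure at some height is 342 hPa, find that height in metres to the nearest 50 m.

Scale height: H = RT/g = 287.0 × 293.9 / 9.799 = 8607.9 m.
Invert the barometric formula: z = H ln(P₀/P).
P₀/P = 1024/342 = 2.9942; ln(2.9942) = 1.0967.
z = 8607.9 × 1.0967 = 9440.3 m.

z ≈ 9450 m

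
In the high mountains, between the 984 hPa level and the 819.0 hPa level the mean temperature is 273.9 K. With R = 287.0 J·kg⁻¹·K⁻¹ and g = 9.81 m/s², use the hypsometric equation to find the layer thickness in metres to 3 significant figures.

Δz ≈ 1470 m

Hypsometric equation: Δz = (R T̄/g) ln(P₁/P₂).
R T̄/g = 287.0 × 273.9 / 9.81 = 8013.2 m.
ln(984/819.0) = ln(1.2015) = 0.18357.
Δz = 8013.2 × 0.18357 = 1471.0 m.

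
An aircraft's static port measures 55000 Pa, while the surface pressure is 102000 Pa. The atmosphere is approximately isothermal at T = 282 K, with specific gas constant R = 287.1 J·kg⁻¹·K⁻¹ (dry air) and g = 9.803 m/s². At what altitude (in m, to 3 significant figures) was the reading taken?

z ≈ 5100 m

Scale height: H = RT/g = 287.1 × 282 / 9.803 = 8258.9 m.
Invert the barometric formula: z = H ln(P₀/P).
P₀/P = 102000/55000 = 1.8545; ln(1.8545) = 0.61762.
z = 8258.9 × 0.61762 = 5100.9 m.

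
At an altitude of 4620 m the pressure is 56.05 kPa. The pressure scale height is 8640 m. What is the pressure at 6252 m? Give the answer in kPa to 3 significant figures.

Between two levels, P₂ = P₁ exp(−Δz/H) with Δz = z₂ − z₁.
Δz = 6252.0 − 4620.0 = 1632.0 m; Δz/H = 1632.0/8640.0 = 0.18889.
P₂ = 56.05 × exp(−0.18889) = 56.05 × 0.82788 = 46.403 kPa.

P ≈ 46.4 kPa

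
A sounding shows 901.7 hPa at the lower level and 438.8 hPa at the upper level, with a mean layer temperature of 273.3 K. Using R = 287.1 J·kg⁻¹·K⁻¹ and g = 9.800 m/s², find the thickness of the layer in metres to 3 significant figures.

Hypsometric equation: Δz = (R T̄/g) ln(P₁/P₂).
R T̄/g = 287.1 × 273.3 / 9.800 = 8006.6 m.
ln(901.7/438.8) = ln(2.0549) = 0.72023.
Δz = 8006.6 × 0.72023 = 5766.6 m.

Δz ≈ 5770 m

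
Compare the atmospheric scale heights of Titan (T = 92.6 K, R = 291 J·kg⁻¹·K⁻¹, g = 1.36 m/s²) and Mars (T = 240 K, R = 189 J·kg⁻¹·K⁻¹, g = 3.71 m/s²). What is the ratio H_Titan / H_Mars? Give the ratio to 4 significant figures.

H_Titan/H_Mars ≈ 1.621

H = RT/g for each body.
H_Titan = 291 × 92.6 / 1.36 = 19814 m.
H_Mars = 189 × 240 / 3.71 = 12226 m.
H_Titan/H_Mars = 19814/12226 = 1.6206.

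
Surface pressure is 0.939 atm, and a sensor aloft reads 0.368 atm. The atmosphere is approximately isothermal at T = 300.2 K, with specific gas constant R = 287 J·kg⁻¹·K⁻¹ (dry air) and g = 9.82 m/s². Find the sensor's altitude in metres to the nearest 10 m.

Scale height: H = RT/g = 287 × 300.2 / 9.82 = 8773.7 m.
Invert the barometric formula: z = H ln(P₀/P).
P₀/P = 0.939/0.368 = 2.5516; ln(2.5516) = 0.93672.
z = 8773.7 × 0.93672 = 8218.5 m.

z ≈ 8220 m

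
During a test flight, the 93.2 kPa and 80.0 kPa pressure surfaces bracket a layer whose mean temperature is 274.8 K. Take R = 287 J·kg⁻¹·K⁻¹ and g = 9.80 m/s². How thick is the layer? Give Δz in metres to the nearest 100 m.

Hypsometric equation: Δz = (R T̄/g) ln(P₁/P₂).
R T̄/g = 287 × 274.8 / 9.80 = 8047.7 m.
ln(93.2/80.0) = ln(1.1650) = 0.15272.
Δz = 8047.7 × 0.15272 = 1229.0 m.

Δz ≈ 1200 m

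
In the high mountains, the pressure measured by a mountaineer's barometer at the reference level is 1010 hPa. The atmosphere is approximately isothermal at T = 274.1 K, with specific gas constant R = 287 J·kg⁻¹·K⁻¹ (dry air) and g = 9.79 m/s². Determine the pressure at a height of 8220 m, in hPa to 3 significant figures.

Scale height: H = RT/g = 287 × 274.1 / 9.79 = 8035.4 m.
Barometric formula: P = P₀ exp(−z/H).
z/H = 8220.0/8035.4 = 1.0230; exp(−1.0230) = 0.35951.
P = 1010 × 0.35951 = 363.11 hPa.

P ≈ 363 hPa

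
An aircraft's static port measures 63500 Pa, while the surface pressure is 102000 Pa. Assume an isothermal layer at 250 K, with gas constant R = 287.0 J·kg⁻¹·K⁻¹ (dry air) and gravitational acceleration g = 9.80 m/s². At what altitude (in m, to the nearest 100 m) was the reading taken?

Scale height: H = RT/g = 287.0 × 250 / 9.80 = 7321.4 m.
Invert the barometric formula: z = H ln(P₀/P).
P₀/P = 102000/63500 = 1.6063; ln(1.6063) = 0.47393.
z = 7321.4 × 0.47393 = 3469.8 m.

z ≈ 3500 m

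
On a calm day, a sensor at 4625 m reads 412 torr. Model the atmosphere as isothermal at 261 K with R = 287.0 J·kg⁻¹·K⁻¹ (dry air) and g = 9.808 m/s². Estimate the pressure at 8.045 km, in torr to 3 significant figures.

P ≈ 263 torr

Scale height: H = RT/g = 287.0 × 261 / 9.808 = 7637.3 m.
Between two levels, P₂ = P₁ exp(−Δz/H) with Δz = z₂ − z₁.
Δz = 8045.0 − 4625.0 = 3420.0 m; Δz/H = 3420.0/7637.3 = 0.44780.
P₂ = 412 × exp(−0.44780) = 412 × 0.63903 = 263.28 torr.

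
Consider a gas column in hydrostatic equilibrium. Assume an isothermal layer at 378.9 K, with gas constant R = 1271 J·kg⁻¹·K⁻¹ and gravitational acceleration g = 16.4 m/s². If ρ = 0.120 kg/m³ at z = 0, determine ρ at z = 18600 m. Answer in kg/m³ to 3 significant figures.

ρ ≈ 0.0637 kg/m³

Scale height: H = RT/g = 1271 × 378.9 / 16.4 = 29365 m.
In an isothermal atmosphere, density decays like pressure: ρ = ρ₀ exp(−z/H).
z/H = 18600/29365 = 0.63341; exp(−0.63341) = 0.53078.
ρ = 0.120 × 0.53078 = 0.063694 kg/m³.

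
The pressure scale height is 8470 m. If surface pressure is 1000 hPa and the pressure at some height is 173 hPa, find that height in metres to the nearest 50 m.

z ≈ 14850 m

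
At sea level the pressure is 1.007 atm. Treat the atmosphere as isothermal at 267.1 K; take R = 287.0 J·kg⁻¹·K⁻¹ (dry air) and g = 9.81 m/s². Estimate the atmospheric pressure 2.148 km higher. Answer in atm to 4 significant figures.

Scale height: H = RT/g = 287.0 × 267.1 / 9.81 = 7814.2 m.
Barometric formula: P = P₀ exp(−z/H).
z/H = 2148.0/7814.2 = 0.27488; exp(−0.27488) = 0.75966.
P = 1.007 × 0.75966 = 0.76498 atm.

P ≈ 0.7650 atm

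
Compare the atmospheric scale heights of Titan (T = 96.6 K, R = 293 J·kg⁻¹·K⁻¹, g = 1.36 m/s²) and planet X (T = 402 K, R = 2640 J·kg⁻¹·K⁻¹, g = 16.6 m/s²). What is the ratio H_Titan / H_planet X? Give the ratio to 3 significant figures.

H_Titan/H_planet X ≈ 0.326

H = RT/g for each body.
H_Titan = 293 × 96.6 / 1.36 = 20812 m.
H_planet X = 2640 × 402 / 16.6 = 63933 m.
H_Titan/H_planet X = 20812/63933 = 0.32553.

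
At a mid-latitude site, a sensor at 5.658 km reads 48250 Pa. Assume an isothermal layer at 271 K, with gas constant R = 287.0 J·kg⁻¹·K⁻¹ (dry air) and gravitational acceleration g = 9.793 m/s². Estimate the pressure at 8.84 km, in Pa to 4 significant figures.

Scale height: H = RT/g = 287.0 × 271 / 9.793 = 7942.1 m.
Between two levels, P₂ = P₁ exp(−Δz/H) with Δz = z₂ − z₁.
Δz = 8840.0 − 5658.0 = 3182.0 m; Δz/H = 3182.0/7942.1 = 0.40065.
P₂ = 48250 × exp(−0.40065) = 48250 × 0.66988 = 32322 Pa.

P ≈ 32320 Pa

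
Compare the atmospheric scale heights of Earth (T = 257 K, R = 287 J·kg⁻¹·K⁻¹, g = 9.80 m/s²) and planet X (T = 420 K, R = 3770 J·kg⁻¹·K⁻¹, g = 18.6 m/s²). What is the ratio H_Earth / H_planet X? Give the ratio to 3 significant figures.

H_Earth/H_planet X ≈ 0.0884

H = RT/g for each body.
H_Earth = 287 × 257 / 9.80 = 7526.4 m.
H_planet X = 3770 × 420 / 18.6 = 85129 m.
H_Earth/H_planet X = 7526.4/85129 = 0.088412.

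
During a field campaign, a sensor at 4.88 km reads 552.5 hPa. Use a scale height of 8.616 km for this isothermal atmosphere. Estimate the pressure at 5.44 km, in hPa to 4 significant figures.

Between two levels, P₂ = P₁ exp(−Δz/H) with Δz = z₂ − z₁.
Δz = 5440.0 − 4880.0 = 560.00 m; Δz/H = 560.00/8616.0 = 0.064995.
P₂ = 552.5 × exp(−0.064995) = 552.5 × 0.93707 = 517.73 hPa.

P ≈ 517.7 hPa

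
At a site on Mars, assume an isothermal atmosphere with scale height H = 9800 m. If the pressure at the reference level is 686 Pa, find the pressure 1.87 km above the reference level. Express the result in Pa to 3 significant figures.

Barometric formula: P = P₀ exp(−z/H).
z/H = 1870.0/9800.0 = 0.19082; exp(−0.19082) = 0.82628.
P = 686 × 0.82628 = 566.83 Pa.

P ≈ 567 Pa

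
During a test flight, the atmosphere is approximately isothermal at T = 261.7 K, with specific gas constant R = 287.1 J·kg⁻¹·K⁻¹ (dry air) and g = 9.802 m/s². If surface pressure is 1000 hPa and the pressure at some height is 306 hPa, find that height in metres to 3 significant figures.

Scale height: H = RT/g = 287.1 × 261.7 / 9.802 = 7665.2 m.
Invert the barometric formula: z = H ln(P₀/P).
P₀/P = 1000/306 = 3.2680; ln(3.2680) = 1.1842.
z = 7665.2 × 1.1842 = 9077.1 m.

z ≈ 9080 m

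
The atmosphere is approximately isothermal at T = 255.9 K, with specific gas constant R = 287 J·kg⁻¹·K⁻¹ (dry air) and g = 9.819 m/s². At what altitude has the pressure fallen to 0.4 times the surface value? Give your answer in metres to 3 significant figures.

Scale height: H = RT/g = 287 × 255.9 / 9.819 = 7479.7 m.
Set P/P₀ = exp(−z/H) = 0.4, so z = −H ln(0.4).
−ln(0.4) = 0.91629; z = 7479.7 × 0.91629 = 6853.6 m.

z ≈ 6850 m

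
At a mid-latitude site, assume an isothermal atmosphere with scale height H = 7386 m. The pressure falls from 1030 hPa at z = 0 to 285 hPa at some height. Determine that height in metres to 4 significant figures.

Invert the barometric formula: z = H ln(P₀/P).
P₀/P = 1030/285 = 3.6140; ln(3.6140) = 1.2848.
z = 7386.0 × 1.2848 = 9489.5 m.

z ≈ 9490 m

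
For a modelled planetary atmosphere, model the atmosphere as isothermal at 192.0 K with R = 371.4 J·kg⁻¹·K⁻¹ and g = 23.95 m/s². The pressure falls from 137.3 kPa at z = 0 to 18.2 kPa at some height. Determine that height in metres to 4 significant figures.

Scale height: H = RT/g = 371.4 × 192.0 / 23.95 = 2977.4 m.
Invert the barometric formula: z = H ln(P₀/P).
P₀/P = 137.3/18.2 = 7.5440; ln(7.5440) = 2.0208.
z = 2977.4 × 2.0208 = 6016.7 m.

z ≈ 6017 m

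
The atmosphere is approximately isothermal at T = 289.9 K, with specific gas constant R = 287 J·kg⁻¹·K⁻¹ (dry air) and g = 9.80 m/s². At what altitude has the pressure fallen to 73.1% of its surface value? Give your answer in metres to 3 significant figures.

Scale height: H = RT/g = 287 × 289.9 / 9.80 = 8489.9 m.
Set P/P₀ = exp(−z/H) = 0.731, so z = −H ln(0.731).
−ln(0.731) = 0.31334; z = 8489.9 × 0.31334 = 2660.2 m.

z ≈ 2660 m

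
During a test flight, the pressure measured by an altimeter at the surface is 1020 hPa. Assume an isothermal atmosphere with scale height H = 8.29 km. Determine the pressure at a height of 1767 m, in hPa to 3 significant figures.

Barometric formula: P = P₀ exp(−z/H).
z/H = 1767.0/8290.0 = 0.21315; exp(−0.21315) = 0.80803.
P = 1020 × 0.80803 = 824.19 hPa.

P ≈ 824 hPa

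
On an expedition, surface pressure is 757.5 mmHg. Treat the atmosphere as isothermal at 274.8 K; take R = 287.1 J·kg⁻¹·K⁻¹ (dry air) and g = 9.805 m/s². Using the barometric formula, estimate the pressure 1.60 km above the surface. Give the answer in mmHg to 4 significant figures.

Scale height: H = RT/g = 287.1 × 274.8 / 9.805 = 8046.4 m.
Barometric formula: P = P₀ exp(−z/H).
z/H = 1600.0/8046.4 = 0.19885; exp(−0.19885) = 0.81967.
P = 757.5 × 0.81967 = 620.90 mmHg.

P ≈ 620.9 mmHg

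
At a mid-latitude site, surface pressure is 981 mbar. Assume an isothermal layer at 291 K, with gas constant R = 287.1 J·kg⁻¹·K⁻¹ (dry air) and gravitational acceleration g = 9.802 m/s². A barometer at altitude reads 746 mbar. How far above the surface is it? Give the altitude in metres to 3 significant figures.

z ≈ 2330 m

Scale height: H = RT/g = 287.1 × 291 / 9.802 = 8523.4 m.
Invert the barometric formula: z = H ln(P₀/P).
P₀/P = 981/746 = 1.3150; ln(1.3150) = 0.27384.
z = 8523.4 × 0.27384 = 2334.0 m.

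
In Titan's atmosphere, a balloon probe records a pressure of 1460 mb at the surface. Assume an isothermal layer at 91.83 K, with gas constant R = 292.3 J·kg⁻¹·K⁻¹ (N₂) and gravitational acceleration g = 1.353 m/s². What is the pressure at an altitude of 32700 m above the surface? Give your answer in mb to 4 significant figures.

Scale height: H = RT/g = 292.3 × 91.83 / 1.353 = 19839 m.
Barometric formula: P = P₀ exp(−z/H).
z/H = 32700/19839 = 1.6483; exp(−1.6483) = 0.19238.
P = 1460 × 0.19238 = 280.87 mb.

P ≈ 280.9 mb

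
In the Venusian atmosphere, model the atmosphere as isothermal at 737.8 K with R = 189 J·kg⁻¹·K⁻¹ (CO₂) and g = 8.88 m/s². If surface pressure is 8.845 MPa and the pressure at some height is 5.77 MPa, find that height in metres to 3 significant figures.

z ≈ 6710 m

Scale height: H = RT/g = 189 × 737.8 / 8.88 = 15703 m.
Invert the barometric formula: z = H ln(P₀/P).
P₀/P = 8.845/5.77 = 1.5329; ln(1.5329) = 0.42716.
z = 15703 × 0.42716 = 6707.7 m.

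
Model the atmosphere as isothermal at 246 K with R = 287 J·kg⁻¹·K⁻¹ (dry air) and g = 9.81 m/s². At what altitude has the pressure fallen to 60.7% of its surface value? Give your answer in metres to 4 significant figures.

z ≈ 3593 m

Scale height: H = RT/g = 287 × 246 / 9.81 = 7196.9 m.
Set P/P₀ = exp(−z/H) = 0.607, so z = −H ln(0.607).
−ln(0.607) = 0.49923; z = 7196.9 × 0.49923 = 3592.9 m.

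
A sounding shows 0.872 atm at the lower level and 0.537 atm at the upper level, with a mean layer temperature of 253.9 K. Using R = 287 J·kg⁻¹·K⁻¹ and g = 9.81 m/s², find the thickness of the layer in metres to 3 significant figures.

Hypsometric equation: Δz = (R T̄/g) ln(P₁/P₂).
R T̄/g = 287 × 253.9 / 9.81 = 7428.1 m.
ln(0.872/0.537) = ln(1.6238) = 0.48477.
Δz = 7428.1 × 0.48477 = 3600.9 m.

Δz ≈ 3600 m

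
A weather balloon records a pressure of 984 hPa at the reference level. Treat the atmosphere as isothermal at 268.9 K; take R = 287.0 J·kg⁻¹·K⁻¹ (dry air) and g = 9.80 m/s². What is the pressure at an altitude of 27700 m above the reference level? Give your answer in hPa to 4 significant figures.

P ≈ 29.20 hPa

Scale height: H = RT/g = 287.0 × 268.9 / 9.80 = 7874.9 m.
Barometric formula: P = P₀ exp(−z/H).
z/H = 27700/7874.9 = 3.5175; exp(−3.5175) = 0.029674.
P = 984 × 0.029674 = 29.199 hPa.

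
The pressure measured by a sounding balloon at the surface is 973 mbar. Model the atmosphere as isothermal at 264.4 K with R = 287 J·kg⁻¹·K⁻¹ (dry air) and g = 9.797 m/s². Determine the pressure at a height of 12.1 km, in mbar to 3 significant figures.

Scale height: H = RT/g = 287 × 264.4 / 9.797 = 7745.5 m.
Barometric formula: P = P₀ exp(−z/H).
z/H = 12100/7745.5 = 1.5622; exp(−1.5622) = 0.20967.
P = 973 × 0.20967 = 204.01 mbar.

P ≈ 204 mbar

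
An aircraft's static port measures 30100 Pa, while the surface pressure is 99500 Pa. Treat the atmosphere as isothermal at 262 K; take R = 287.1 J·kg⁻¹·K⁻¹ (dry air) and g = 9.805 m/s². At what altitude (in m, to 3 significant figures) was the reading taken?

z ≈ 9170 m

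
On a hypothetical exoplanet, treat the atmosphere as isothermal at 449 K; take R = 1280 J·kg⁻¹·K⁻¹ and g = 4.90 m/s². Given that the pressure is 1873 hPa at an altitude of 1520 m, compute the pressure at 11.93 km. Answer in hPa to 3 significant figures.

Scale height: H = RT/g = 1280 × 449 / 4.90 = 117290 m.
Between two levels, P₂ = P₁ exp(−Δz/H) with Δz = z₂ − z₁.
Δz = 11930 − 1520.0 = 10410 m; Δz/H = 10410/117290 = 0.088754.
P₂ = 1873 × exp(−0.088754) = 1873 × 0.91507 = 1713.9 hPa.

P ≈ 1710 hPa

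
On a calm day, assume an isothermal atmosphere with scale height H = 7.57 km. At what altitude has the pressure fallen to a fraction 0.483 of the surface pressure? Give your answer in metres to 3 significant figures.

Set P/P₀ = exp(−z/H) = 0.483, so z = −H ln(0.483).
−ln(0.483) = 0.72774; z = 7570.0 × 0.72774 = 5509.0 m.

z ≈ 5510 m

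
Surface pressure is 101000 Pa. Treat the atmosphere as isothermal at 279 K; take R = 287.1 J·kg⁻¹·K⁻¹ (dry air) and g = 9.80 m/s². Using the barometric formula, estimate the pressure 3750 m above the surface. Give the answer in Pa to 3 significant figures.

P ≈ 63800 Pa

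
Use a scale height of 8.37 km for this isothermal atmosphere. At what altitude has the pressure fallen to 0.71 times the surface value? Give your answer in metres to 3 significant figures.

Set P/P₀ = exp(−z/H) = 0.71, so z = −H ln(0.71).
−ln(0.71) = 0.34249; z = 8370.0 × 0.34249 = 2866.6 m.

z ≈ 2870 m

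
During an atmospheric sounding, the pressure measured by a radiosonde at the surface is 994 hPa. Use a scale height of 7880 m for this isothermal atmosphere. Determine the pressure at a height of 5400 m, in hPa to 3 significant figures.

Barometric formula: P = P₀ exp(−z/H).
z/H = 5400.0/7880.0 = 0.68528; exp(−0.68528) = 0.50395.
P = 994 × 0.50395 = 500.93 hPa.

P ≈ 501 hPa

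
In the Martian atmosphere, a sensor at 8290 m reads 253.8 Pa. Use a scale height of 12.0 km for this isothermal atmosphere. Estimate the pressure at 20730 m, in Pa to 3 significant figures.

Between two levels, P₂ = P₁ exp(−Δz/H) with Δz = z₂ − z₁.
Δz = 20730 − 8290.0 = 12440 m; Δz/H = 12440/12000 = 1.0367.
P₂ = 253.8 × exp(−1.0367) = 253.8 × 0.35462 = 90.003 Pa.

P ≈ 90.0 Pa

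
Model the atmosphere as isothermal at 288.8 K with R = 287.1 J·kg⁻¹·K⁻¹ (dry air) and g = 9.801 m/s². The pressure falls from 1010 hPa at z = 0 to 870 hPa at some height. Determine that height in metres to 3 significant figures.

Scale height: H = RT/g = 287.1 × 288.8 / 9.801 = 8459.8 m.
Invert the barometric formula: z = H ln(P₀/P).
P₀/P = 1010/870 = 1.1609; ln(1.1609) = 0.14920.
z = 8459.8 × 0.14920 = 1262.2 m.

z ≈ 1260 m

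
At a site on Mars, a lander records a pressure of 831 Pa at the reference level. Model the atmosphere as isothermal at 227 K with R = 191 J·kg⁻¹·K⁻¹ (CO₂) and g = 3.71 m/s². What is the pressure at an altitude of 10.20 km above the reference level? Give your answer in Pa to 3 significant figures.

P ≈ 347 Pa

Scale height: H = RT/g = 191 × 227 / 3.71 = 11687 m.
Barometric formula: P = P₀ exp(−z/H).
z/H = 10200/11687 = 0.87276; exp(−0.87276) = 0.41780.
P = 831 × 0.41780 = 347.19 Pa.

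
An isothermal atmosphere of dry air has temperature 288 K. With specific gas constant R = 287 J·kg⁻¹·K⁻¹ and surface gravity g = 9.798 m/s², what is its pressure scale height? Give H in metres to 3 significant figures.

The scale height of an isothermal atmosphere is H = RT/g.
H = 287 × 288 / 9.798 = 82656/9.798 = 8436.0 m.

H ≈ 8440 m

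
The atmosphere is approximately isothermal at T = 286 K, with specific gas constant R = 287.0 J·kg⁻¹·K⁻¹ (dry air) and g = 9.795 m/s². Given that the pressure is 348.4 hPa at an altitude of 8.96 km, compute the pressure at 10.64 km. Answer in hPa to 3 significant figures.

P ≈ 285 hPa

Scale height: H = RT/g = 287.0 × 286 / 9.795 = 8380.0 m.
Between two levels, P₂ = P₁ exp(−Δz/H) with Δz = z₂ − z₁.
Δz = 10640 − 8960.0 = 1680.0 m; Δz/H = 1680.0/8380.0 = 0.20048.
P₂ = 348.4 × exp(−0.20048) = 348.4 × 0.81834 = 285.11 hPa.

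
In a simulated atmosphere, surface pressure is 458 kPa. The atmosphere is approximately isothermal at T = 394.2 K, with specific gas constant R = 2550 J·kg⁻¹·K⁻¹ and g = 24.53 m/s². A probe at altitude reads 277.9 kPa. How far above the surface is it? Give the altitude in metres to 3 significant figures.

Scale height: H = RT/g = 2550 × 394.2 / 24.53 = 40979 m.
Invert the barometric formula: z = H ln(P₀/P).
P₀/P = 458/277.9 = 1.6481; ln(1.6481) = 0.49962.
z = 40979 × 0.49962 = 20474 m.

z ≈ 20500 m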